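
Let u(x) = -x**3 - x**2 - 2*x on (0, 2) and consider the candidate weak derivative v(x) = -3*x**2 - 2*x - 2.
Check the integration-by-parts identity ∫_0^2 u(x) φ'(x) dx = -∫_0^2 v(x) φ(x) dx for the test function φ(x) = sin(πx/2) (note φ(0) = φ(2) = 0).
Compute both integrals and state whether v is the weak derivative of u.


LHS = -96/π^3 + 40/π, RHS = -96/π^3 + 40/π. Yes, v = u' weakly.

u(x) = -x**3 - x**2 - 2*x, classical derivative u'(x) = -3*x**2 - 2*x - 2.
φ(x) = sin(πx/2), so φ'(x) = π*cos(π*x/2)/2.
Note φ(0) = φ(2) = 0, so the boundary term u·φ vanishes.
LHS = ∫_0^2 u(x) φ'(x) dx = ∫_0^2 (-π*x^3*cos(π*x/2)/2 - π*x^2*cos(π*x/2)/2 - π*x*cos(π*x/2)) dx. Term by term:
  ∫_0^2 -π*x*cos(π*x/2) dx = 8/π;  ∫_0^2 -π*x^2*cos(π*x/2)/2 dx = 8/π;  ∫_0^2 -π*x^3*cos(π*x/2)/2 dx = -96/π^3 + 24/π.
Sum: 8/π + 8/π + -96/π^3 + 24/π = -96/π^3 + 40/π.
So LHS = -96/π^3 + 40/π.
∫_0^2 v(x) φ(x) dx = ∫_0^2 (-3*x^2*sin(π*x/2) - 2*x*sin(π*x/2) - 2*sin(π*x/2)) dx. Term by term:
  ∫_0^2 -2*sin(π*x/2) dx = -8/π;  ∫_0^2 -3*x^2*sin(π*x/2) dx = -24/π + 96/π^3;  ∫_0^2 -2*x*sin(π*x/2) dx = -8/π.
Sum: -8/π + -24/π + 96/π^3 − 8/π = -40/π + 96/π^3.
So RHS = -∫_0^2 v(x) φ(x) dx = -96/π^3 + 40/π.
LHS = RHS, so the identity holds for this test φ.
Moreover u is smooth here and v(x) = u'(x) = -3*x**2 - 2*x - 2 pointwise, so the identity holds for every test function. Hence v is the weak derivative of u.


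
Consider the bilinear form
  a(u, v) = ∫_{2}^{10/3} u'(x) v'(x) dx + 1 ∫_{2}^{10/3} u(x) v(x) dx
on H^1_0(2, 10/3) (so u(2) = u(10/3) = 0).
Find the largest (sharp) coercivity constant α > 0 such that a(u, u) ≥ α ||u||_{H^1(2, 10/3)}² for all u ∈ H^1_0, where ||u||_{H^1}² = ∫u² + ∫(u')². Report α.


α = 1

Coercivity of a(·,·) on H^1_0(2, 10/3) means a(u, u) ≥ α ||u||_{H^1}² for every u ∈ H^1_0.
The interval has length L = 4/3, and Poincaré/coercivity depend only on L. Here a(u, u) = ∫(u')² + (1)·∫u².
Here c = 1 ≥ 1, so a(u,u) = ∫(u')² + c∫u² ≥ ∫(u')² + ∫u² = ||u||_{H^1}², i.e. α = 1 works. No larger α is possible: a(u,u) ≥ α||u||_{H^1}² means (1−α)∫(u')² ≥ (α−c)∫u², and for the modes u_n = sin(nπ(x−x₀)/L) (x₀ the left endpoint) one has ∫u_n²/∫(u_n')² = (L/(nπ))² → 0, so a(u_n,u_n)/||u_n||_{H^1}² → 1. Hence the optimal constant is α = 1.
Therefore α = 1.


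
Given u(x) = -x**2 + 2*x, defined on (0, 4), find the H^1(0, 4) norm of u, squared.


||u||_{H^1}^2 = 1072/15

The H^1 norm (squared) on an interval (0, L) is
  ||u||_{H^1}^2 = ∫_0^L u(x)^2 dx + ∫_0^L u'(x)^2 dx.
Compute u'(x) = 2 - 2*x.
Then u(x)^2 = x**4 - 4*x**3 + 4*x**2 and u'(x)^2 = 4*x**2 - 8*x + 4.
Integrate each monomial from 0 to 4 using ∫_0^4 c·x^n dx = c·4^(n+1)/(n+1):
  ∫_0^4 u(x)^2 dx = ∫_0^4 (x^4 - 4*x^3 + 4*x^2) dx. Term by term:
    ∫_0^4 x^4 dx = 1024/5;  ∫_0^4 -4*x^3 dx = -256;  ∫_0^4 4*x^2 dx = 256/3.
  Sum: 1024/5 − 256 + 256/3 = 512/15.
  ∫_0^4 u'(x)^2 dx = ∫_0^4 (4*x^2 - 8*x + 4) dx. Term by term:
    ∫_0^4 4*x^2 dx = 256/3;  ∫_0^4 -8*x dx = -64;  ∫_0^4 4 dx = 16.
  Sum: 256/3 − 64 + 16 = 112/3.
Adding: ||u||_{H^1}^2 = 512/15 + 112/3 = 1072/15.


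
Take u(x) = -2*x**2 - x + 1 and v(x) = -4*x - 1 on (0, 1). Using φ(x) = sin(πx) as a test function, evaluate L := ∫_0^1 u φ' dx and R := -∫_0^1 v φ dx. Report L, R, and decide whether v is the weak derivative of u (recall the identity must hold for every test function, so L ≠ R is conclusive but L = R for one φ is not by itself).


LHS = 6/π, RHS = 6/π. Yes, v = u' weakly.

u(x) = -2*x**2 - x + 1, classical derivative u'(x) = -4*x - 1.
φ(x) = sin(πx), so φ'(x) = π*cos(π*x).
Note φ(0) = φ(1) = 0, so the boundary term u·φ vanishes.
LHS = ∫_0^1 u(x) φ'(x) dx = ∫_0^1 (-2*π*x^2*cos(π*x) - π*x*cos(π*x) + π*cos(π*x)) dx. Term by term:
  ∫_0^1 π*cos(π*x) dx = 0;  ∫_0^1 -π*x*cos(π*x) dx = 2/π;  ∫_0^1 -2*π*x^2*cos(π*x) dx = 4/π.
Sum: 0 + 2/π + 4/π = 6/π.
So LHS = 6/π.
∫_0^1 v(x) φ(x) dx = ∫_0^1 (-4*x*sin(π*x) - sin(π*x)) dx. Term by term:
  ∫_0^1 -sin(π*x) dx = -2/π;  ∫_0^1 -4*x*sin(π*x) dx = -4/π.
Sum: -2/π − 4/π = -6/π.
So RHS = -∫_0^1 v(x) φ(x) dx = 6/π.
LHS = RHS, so the identity holds for this test φ.
Moreover u is smooth here and v(x) = u'(x) = -4*x - 1 pointwise, so the identity holds for every test function. Hence v is the weak derivative of u.


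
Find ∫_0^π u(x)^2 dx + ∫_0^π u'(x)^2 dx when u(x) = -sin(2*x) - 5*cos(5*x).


||u||_{H^1(0,π)}^2 = -1040/21 + 655*π/2

u'(x) = 25*sin(5*x) - 2*cos(2*x).
Expand u² and (u')² and integrate term by term on (0, π), using: for integers n ≥ 1, ∫_0^π sin²(nx) dx = ∫_0^π cos²(nx) dx = π/2; for n ≠ n', ∫_0^π sin(nx)sin(n'x) dx = ∫_0^π cos(nx)cos(n'x) dx = 0; and by product-to-sum, ∫_0^π sin(nx)cos(n'x) dx = ½∫_0^π [sin((n+n')x) + sin((n−n')x)] dx, which is 0 when n+n' is even and 2n/(n²−n'²) when n+n' is odd (it need not vanish on (0, π)).
  u² squared terms: (-1)²·∫sin(2x)² dx = 1·π/2 = π/2;  (-5)²·∫cos(5x)² dx = 25·π/2 = 25*π/2.
  u² cross terms: 2·(-1)·(-5)·∫sin(2x)·cos(5x) dx = 10·(-4/21) = -40/21.
  So ∫_0^π u² dx = π/2 + 25*π/2 − 40/21 = -40/21 + 13*π.
  (u')² squared terms: (-2)²·∫cos(2x)² dx = 4·π/2 = 2*π;  (25)²·∫sin(5x)² dx = 625·π/2 = 625*π/2.
  (u')² cross terms: 2·(-2)·(25)·∫cos(2x)·sin(5x) dx = -100·(10/21) = -1000/21.
  So ∫_0^π (u')² dx = 2*π + 625*π/2 − 1000/21 = -1000/21 + 629*π/2.
||u||_{H^1}^2 = (-40/21 + 13*π) + (-1000/21 + 629*π/2) = -1040/21 + 655*π/2.


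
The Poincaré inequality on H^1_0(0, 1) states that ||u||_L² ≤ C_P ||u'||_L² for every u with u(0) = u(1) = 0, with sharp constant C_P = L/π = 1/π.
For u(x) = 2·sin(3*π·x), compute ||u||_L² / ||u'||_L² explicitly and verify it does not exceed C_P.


||u||_L² / ||u'||_L² = 1/(3*π) < C_P = 1/π.

u(x) = 2·sin(3*π·x), so u'(x) = 6*π*cos(3*π*x).
Writing u(x) = A·sin(kπx/L) with A = 2 and k = 3, use ∫_0^L sin²(kπx/L) dx = L/2 and ∫_0^L cos²(kπx/L) dx = L/2.
u² = 4·sin²(3*π·x) and (u')² = 36*π^2·cos²(3*π·x), and each of sin², cos² integrates to L/2 = 1/2 over (0, 1).
∫_0^1 u² dx = 2, so ||u||_L² = sqrt(2).
∫_0^1 (u')² dx = 18*π^2, so ||u'||_L² = 3*sqrt(2)*π.
Ratio ||u||_L² / ||u'||_L² = 1/(3*π).
Sharp Poincaré constant on H^1_0(0, 1) is C_P = L/π = 1/π, achieved by sin(π·x).
This is the k = 3 harmonic; the ratio L/(kπ) is strictly less than C_P = L/π, consistent with the sharp inequality ||u||_L² ≤ C_P ||u'||_L².


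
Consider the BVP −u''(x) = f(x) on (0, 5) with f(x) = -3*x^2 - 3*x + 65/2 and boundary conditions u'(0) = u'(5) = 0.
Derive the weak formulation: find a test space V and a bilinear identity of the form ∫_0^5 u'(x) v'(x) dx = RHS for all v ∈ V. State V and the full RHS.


V = H^1(0, 5) (no boundary constraint on v; u is determined up to an additive constant); weak form: ∫_0^5 u'v' dx = ∫_0^5 (-3*x^2 - 3*x + 65/2) v dx for all v ∈ V.

Multiply both sides by a test function v and integrate from 0 to 5:
  ∫_0^5 −u''(x) v(x) dx = ∫_0^5 f(x) v(x) dx.
Integrate the LHS by parts once:
  ∫_0^5 −u'' v dx = −[u'(x) v(x)]_0^5 + ∫_0^5 u'(x) v'(x) dx.
Thus ∫_0^5 u'(x) v'(x) dx = ∫_0^5 f(x) v(x) dx + [u'(x) v(x)]_0^5.
Choose V so that boundary terms are either known or forced to vanish.
u has homogeneous Neumann: u'(0) = u'(5) = 0. So [u' v]_0^5 = 0·v(5) − 0·v(0) = 0 for any v; take V = H^1(0, 5).
Weak formulation: find u (satisfying any essential BC) such that ∫_0^5 u'(x) v'(x) dx = ∫_0^5 f v dx for all v ∈ V (homogeneous Neumann, so boundary terms vanish).
Substituting f(x) = -3*x^2 - 3*x + 65/2, the right-hand side is ∫_0^5 (-3*x^2 - 3*x + 65/2) v dx.
Compatibility check (pure Neumann): taking v ≡ 1 ∈ V gives 0 = ∫_0^5 f dx + (0) − (0), i.e. ∫_0^5 f dx must equal u'(0) − u'(5) = 0. Indeed ∫_0^5 (-3*x^2 - 3*x + 65/2) dx = 0, so the data are compatible. The solution is then unique only up to an additive constant (fix it e.g. by requiring ∫_0^5 u dx = 0).


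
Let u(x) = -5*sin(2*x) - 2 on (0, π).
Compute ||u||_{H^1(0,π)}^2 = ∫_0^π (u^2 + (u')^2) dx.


||u||_{H^1(0,π)}^2 = 133*π/2

u'(x) = -10*cos(2*x).
Expand u² and (u')² and integrate term by term on (0, π), using: for integers n ≥ 1, ∫_0^π sin²(nx) dx = ∫_0^π cos²(nx) dx = π/2; for n ≠ n', ∫_0^π sin(nx)sin(n'x) dx = ∫_0^π cos(nx)cos(n'x) dx = 0; and by product-to-sum, ∫_0^π sin(nx)cos(n'x) dx = ½∫_0^π [sin((n+n')x) + sin((n−n')x)] dx, which is 0 when n+n' is even and 2n/(n²−n'²) when n+n' is odd (it need not vanish on (0, π)). For the constant mode: ∫_0^π 1 dx = π, ∫_0^π cos(nx) dx = 0, ∫_0^π sin(nx) dx = (1−(−1)^n)/n.
  u² squared terms: (-2)²·∫1 dx = 4·π = 4*π;  (-5)²·∫sin(2x)² dx = 25·π/2 = 25*π/2.
  u² cross terms: 2·(-2)·(-5)·∫1·sin(2x) dx = 20·(0) = 0.
  So ∫_0^π u² dx = 4*π + 25*π/2 + 0 = 33*π/2.
  (u')² squared terms: (-10)²·∫cos(2x)² dx = 100·π/2 = 50*π.
  So ∫_0^π (u')² dx = 50*π.
||u||_{H^1}^2 = (33*π/2) + (50*π) = 133*π/2.


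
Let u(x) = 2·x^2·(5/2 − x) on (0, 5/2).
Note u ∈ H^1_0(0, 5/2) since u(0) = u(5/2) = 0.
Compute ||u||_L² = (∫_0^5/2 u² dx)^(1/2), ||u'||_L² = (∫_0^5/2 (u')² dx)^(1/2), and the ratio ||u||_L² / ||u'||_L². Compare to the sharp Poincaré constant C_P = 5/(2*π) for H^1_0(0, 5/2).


||u||_L² / ||u'||_L² = 5*sqrt(14)/28 < C_P = 5/(2*π).

u(x) = 2·x^2·(5/2 − x), so u'(x) = 2*x*(5 - 3*x).
u(x) = 2·x^2·(5/2 − x) vanishes at x = 0 and x = 5/2, so u ∈ H^1_0(0, 5/2). Differentiate via the product rule and integrate the resulting polynomials term by term.
  ∫_0^5/2 u² dx = ∫_0^5/2 (4*x^6 - 20*x^5 + 25*x^4) dx. Term by term:
    ∫_0^5/2 4*x^6 dx = 78125/224;  ∫_0^5/2 -20*x^5 dx = -78125/96;  ∫_0^5/2 25*x^4 dx = 15625/32.
  Sum: 78125/224 − 78125/96 + 15625/32 = 15625/672.
  ∫_0^5/2 (u')² dx = ∫_0^5/2 (36*x^4 - 120*x^3 + 100*x^2) dx. Term by term:
    ∫_0^5/2 36*x^4 dx = 5625/8;  ∫_0^5/2 -120*x^3 dx = -9375/8;  ∫_0^5/2 100*x^2 dx = 3125/6.
  Sum: 5625/8 − 9375/8 + 3125/6 = 625/12.
∫_0^5/2 u² dx = 15625/672, so ||u||_L² = 125*sqrt(42)/168.
∫_0^5/2 (u')² dx = 625/12, so ||u'||_L² = 25*sqrt(3)/6.
Ratio ||u||_L² / ||u'||_L² = 5*sqrt(14)/28.
Sharp Poincaré constant on H^1_0(0, 5/2) is C_P = L/π = 5/(2*π), achieved by sin(2*π/5·x).
A polynomial bump cannot attain the sharp Poincaré constant (only the first sine eigenfunction does), so the ratio is strictly less than C_P, consistent with ||u||_L² ≤ C_P ||u'||_L².


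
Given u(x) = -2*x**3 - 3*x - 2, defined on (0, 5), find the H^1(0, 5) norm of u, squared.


||u||_{H^1}^2 = 545880/7

The H^1 norm (squared) on an interval (0, L) is
  ||u||_{H^1}^2 = ∫_0^L u(x)^2 dx + ∫_0^L u'(x)^2 dx.
Compute u'(x) = -6*x**2 - 3.
Then u(x)^2 = 4*x**6 + 12*x**4 + 8*x**3 + 9*x**2 + 12*x + 4 and u'(x)^2 = 36*x**4 + 36*x**2 + 9.
Integrate each monomial from 0 to 5 using ∫_0^5 c·x^n dx = c·5^(n+1)/(n+1):
  ∫_0^5 u(x)^2 dx = ∫_0^5 (4*x^6 + 12*x^4 + 8*x^3 + 9*x^2 + 12*x + 4) dx. Term by term:
    ∫_0^5 4*x^6 dx = 312500/7;  ∫_0^5 12*x^4 dx = 7500;  ∫_0^5 8*x^3 dx = 1250;
    ∫_0^5 9*x^2 dx = 375;  ∫_0^5 12*x dx = 150;  ∫_0^5 4 dx = 20.
  Sum: 312500/7 + 7500 + 1250 + 375 + 150 + 20 = 377565/7.
  ∫_0^5 u'(x)^2 dx = ∫_0^5 (36*x^4 + 36*x^2 + 9) dx. Term by term:
    ∫_0^5 36*x^4 dx = 22500;  ∫_0^5 36*x^2 dx = 1500;  ∫_0^5 9 dx = 45.
  Sum: 22500 + 1500 + 45 = 24045.
Adding: ||u||_{H^1}^2 = 377565/7 + 24045 = 545880/7.


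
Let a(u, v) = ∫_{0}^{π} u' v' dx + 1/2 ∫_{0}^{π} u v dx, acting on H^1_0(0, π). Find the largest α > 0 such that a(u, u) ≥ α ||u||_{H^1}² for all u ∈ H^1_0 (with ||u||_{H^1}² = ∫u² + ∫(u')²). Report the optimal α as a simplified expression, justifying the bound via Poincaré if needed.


α = 3/4

Coercivity of a(·,·) on H^1_0(0, π) means a(u, u) ≥ α ||u||_{H^1}² for every u ∈ H^1_0.
The interval has length L = π, and Poincaré/coercivity depend only on L. Here a(u, u) = ∫(u')² + (1/2)·∫u².
Here 0 < c = 1/2 < 1. The condition a(u,u) ≥ α||u||_{H^1}² reads (1−α)∫(u')² ≥ (α−c)∫u². Any admissible α is ≤ 1 (rapidly oscillating u have ∫u²/∫(u')² → 0), and α = 1 would force 0 ≥ (1−c)∫u², impossible since c < 1; so 1−α > 0. By the sharp Poincaré inequality on H^1_0 of an interval of length L, ∫(u')² ≥ (π/L)²∫u² with equality for the first sine mode sin(π(x−x₀)/L) (x₀ the left endpoint), so the inequality holds for all u iff (1−α)(π/L)² ≥ α − c, i.e. α ≤ ((π/L)² + c)/((π/L)² + 1) = (1 + c(L/π)²)/(1 + (L/π)²). With (π/L)² = 1 and c = 1/2, the largest admissible constant is α = ((π/L)² + c)/((π/L)² + 1).
Simplifying, α = 3/4.


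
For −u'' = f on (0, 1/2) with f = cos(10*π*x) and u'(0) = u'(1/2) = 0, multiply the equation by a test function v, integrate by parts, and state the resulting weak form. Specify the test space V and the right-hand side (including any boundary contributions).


V = H^1(0, 1/2) (no boundary constraint on v; u is determined up to an additive constant); weak form: ∫_0^1/2 u'v' dx = ∫_0^1/2 (cos(10*π*x)) v dx for all v ∈ V.

Multiply both sides by a test function v and integrate from 0 to 1/2:
  ∫_0^1/2 −u''(x) v(x) dx = ∫_0^1/2 f(x) v(x) dx.
Integrate the LHS by parts once:
  ∫_0^1/2 −u'' v dx = −[u'(x) v(x)]_0^1/2 + ∫_0^1/2 u'(x) v'(x) dx.
Thus ∫_0^1/2 u'(x) v'(x) dx = ∫_0^1/2 f(x) v(x) dx + [u'(x) v(x)]_0^1/2.
Choose V so that boundary terms are either known or forced to vanish.
u has homogeneous Neumann: u'(0) = u'(1/2) = 0. So [u' v]_0^1/2 = 0·v(1/2) − 0·v(0) = 0 for any v; take V = H^1(0, 1/2).
Weak formulation: find u (satisfying any essential BC) such that ∫_0^1/2 u'(x) v'(x) dx = ∫_0^1/2 f v dx for all v ∈ V (homogeneous Neumann, so boundary terms vanish).
Substituting f(x) = cos(10*π*x), the right-hand side is ∫_0^1/2 (cos(10*π*x)) v dx.
Compatibility check (pure Neumann): taking v ≡ 1 ∈ V gives 0 = ∫_0^1/2 f dx + (0) − (0), i.e. ∫_0^1/2 f dx must equal u'(0) − u'(1/2) = 0. Indeed ∫_0^1/2 (cos(10*π*x)) dx = 0, so the data are compatible. The solution is then unique only up to an additive constant (fix it e.g. by requiring ∫_0^1/2 u dx = 0).


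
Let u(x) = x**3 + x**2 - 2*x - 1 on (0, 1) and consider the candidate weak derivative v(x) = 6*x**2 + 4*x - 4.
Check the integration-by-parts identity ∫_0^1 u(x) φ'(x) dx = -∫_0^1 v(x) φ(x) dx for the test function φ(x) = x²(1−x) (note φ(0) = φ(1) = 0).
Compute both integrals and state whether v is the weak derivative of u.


LHS = -1/30, RHS = -1/15. No, v is not the weak derivative of u.

u(x) = x**3 + x**2 - 2*x - 1, classical derivative u'(x) = 3*x**2 + 2*x - 2.
φ(x) = x²(1−x), so φ'(x) = x*(2 - 3*x).
Note φ(0) = φ(1) = 0, so the boundary term u·φ vanishes.
LHS = ∫_0^1 u(x) φ'(x) dx = ∫_0^1 (-3*x^5 - x^4 + 8*x^3 - x^2 - 2*x) dx. Term by term:
  ∫_0^1 -3*x^5 dx = -1/2;  ∫_0^1 -x^4 dx = -1/5;  ∫_0^1 8*x^3 dx = 2;
  ∫_0^1 -x^2 dx = -1/3;  ∫_0^1 -2*x dx = -1.
Sum: -1/2 − 1/5 + 2 − 1/3 − 1 = -1/30.
So LHS = -1/30.
∫_0^1 v(x) φ(x) dx = ∫_0^1 (-6*x^5 + 2*x^4 + 8*x^3 - 4*x^2) dx. Term by term:
  ∫_0^1 -6*x^5 dx = -1;  ∫_0^1 2*x^4 dx = 2/5;  ∫_0^1 8*x^3 dx = 2;
  ∫_0^1 -4*x^2 dx = -4/3.
Sum: -1 + 2/5 + 2 − 4/3 = 1/15.
So RHS = -∫_0^1 v(x) φ(x) dx = -1/15.
LHS − RHS = 1/30 ≠ 0, so the identity fails.
(For a valid weak derivative the identity must hold for EVERY test function, in particular this one. The failure shows v is NOT the weak derivative of u.)
Correct weak derivative would be u'(x) = 3*x**2 + 2*x - 2.


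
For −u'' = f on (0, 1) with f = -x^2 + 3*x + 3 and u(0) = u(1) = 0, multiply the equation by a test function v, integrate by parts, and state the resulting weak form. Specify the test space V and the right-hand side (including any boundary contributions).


V = H^1_0(0, 1) (so v(0) = v(1) = 0); weak form: ∫_0^1 u'v' dx = ∫_0^1 (-x^2 + 3*x + 3) v dx for all v ∈ V.

Multiply both sides by a test function v and integrate from 0 to 1:
  ∫_0^1 −u''(x) v(x) dx = ∫_0^1 f(x) v(x) dx.
Integrate the LHS by parts once:
  ∫_0^1 −u'' v dx = −[u'(x) v(x)]_0^1 + ∫_0^1 u'(x) v'(x) dx.
Thus ∫_0^1 u'(x) v'(x) dx = ∫_0^1 f(x) v(x) dx + [u'(x) v(x)]_0^1.
Choose V so that boundary terms are either known or forced to vanish.
u is Dirichlet: u(0) = u(1) = 0. Let V = H^1_0(0, 1); then v(0) = v(1) = 0, and [u' v]_0^1 = 0.
Weak formulation: find u (satisfying any essential BC) such that ∫_0^1 u'(x) v'(x) dx = ∫_0^1 f v dx for all v ∈ V.
Substituting f(x) = -x^2 + 3*x + 3, the right-hand side is ∫_0^1 (-x^2 + 3*x + 3) v dx.


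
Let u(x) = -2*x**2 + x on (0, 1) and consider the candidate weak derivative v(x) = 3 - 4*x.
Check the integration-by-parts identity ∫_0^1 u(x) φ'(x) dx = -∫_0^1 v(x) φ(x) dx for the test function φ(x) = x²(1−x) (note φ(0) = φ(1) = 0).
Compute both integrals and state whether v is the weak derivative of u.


LHS = 7/60, RHS = -1/20. No, v is not the weak derivative of u.

u(x) = -2*x**2 + x, classical derivative u'(x) = 1 - 4*x.
φ(x) = x²(1−x), so φ'(x) = x*(2 - 3*x).
Note φ(0) = φ(1) = 0, so the boundary term u·φ vanishes.
LHS = ∫_0^1 u(x) φ'(x) dx = ∫_0^1 (6*x^4 - 7*x^3 + 2*x^2) dx. Term by term:
  ∫_0^1 6*x^4 dx = 6/5;  ∫_0^1 -7*x^3 dx = -7/4;  ∫_0^1 2*x^2 dx = 2/3.
Sum: 6/5 − 7/4 + 2/3 = 7/60.
So LHS = 7/60.
∫_0^1 v(x) φ(x) dx = ∫_0^1 (4*x^4 - 7*x^3 + 3*x^2) dx. Term by term:
  ∫_0^1 4*x^4 dx = 4/5;  ∫_0^1 -7*x^3 dx = -7/4;  ∫_0^1 3*x^2 dx = 1.
Sum: 4/5 − 7/4 + 1 = 1/20.
So RHS = -∫_0^1 v(x) φ(x) dx = -1/20.
LHS − RHS = 1/6 ≠ 0, so the identity fails.
(For a valid weak derivative the identity must hold for EVERY test function, in particular this one. The failure shows v is NOT the weak derivative of u.)
Correct weak derivative would be u'(x) = 1 - 4*x.


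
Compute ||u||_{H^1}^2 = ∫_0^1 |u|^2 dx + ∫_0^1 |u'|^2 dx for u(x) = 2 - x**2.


||u||_{H^1}^2 = 21/5

The H^1 norm (squared) on an interval (0, L) is
  ||u||_{H^1}^2 = ∫_0^L u(x)^2 dx + ∫_0^L u'(x)^2 dx.
Compute u'(x) = -2*x.
Then u(x)^2 = x**4 - 4*x**2 + 4 and u'(x)^2 = 4*x**2.
Integrate each monomial from 0 to 1 using ∫_0^1 c·x^n dx = c·1^(n+1)/(n+1):
  ∫_0^1 u(x)^2 dx = ∫_0^1 (x^4 - 4*x^2 + 4) dx. Term by term:
    ∫_0^1 x^4 dx = 1/5;  ∫_0^1 -4*x^2 dx = -4/3;  ∫_0^1 4 dx = 4.
  Sum: 1/5 − 4/3 + 4 = 43/15.
  ∫_0^1 u'(x)^2 dx = ∫_0^1 (4*x^2) dx. Term by term:
    ∫_0^1 4*x^2 dx = 4/3.
Adding: ||u||_{H^1}^2 = 43/15 + 4/3 = 21/5.


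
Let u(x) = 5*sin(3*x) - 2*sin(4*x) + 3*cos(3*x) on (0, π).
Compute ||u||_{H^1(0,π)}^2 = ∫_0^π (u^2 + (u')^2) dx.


||u||_{H^1(0,π)}^2 = -960/7 + 204*π

u'(x) = -9*sin(3*x) + 15*cos(3*x) - 8*cos(4*x).
Expand u² and (u')² and integrate term by term on (0, π), using: for integers n ≥ 1, ∫_0^π sin²(nx) dx = ∫_0^π cos²(nx) dx = π/2; for n ≠ n', ∫_0^π sin(nx)sin(n'x) dx = ∫_0^π cos(nx)cos(n'x) dx = 0; and by product-to-sum, ∫_0^π sin(nx)cos(n'x) dx = ½∫_0^π [sin((n+n')x) + sin((n−n')x)] dx, which is 0 when n+n' is even and 2n/(n²−n'²) when n+n' is odd (it need not vanish on (0, π)).
  u² squared terms: (-2)²·∫sin(4x)² dx = 4·π/2 = 2*π;  (3)²·∫cos(3x)² dx = 9·π/2 = 9*π/2;  (5)²·∫sin(3x)² dx = 25·π/2 = 25*π/2.
  u² cross terms: 2·(-2)·(3)·∫sin(4x)·cos(3x) dx = -12·(8/7) = -96/7;  2·(-2)·(5)·∫sin(4x)·sin(3x) dx = -20·(0) = 0;  2·(3)·(5)·∫cos(3x)·sin(3x) dx = 30·(0) = 0.
  So ∫_0^π u² dx = 2*π + 9*π/2 + 25*π/2 − 96/7 + 0 + 0 = -96/7 + 19*π.
  (u')² squared terms: (-9)²·∫sin(3x)² dx = 81·π/2 = 81*π/2;  (-8)²·∫cos(4x)² dx = 64·π/2 = 32*π;  (15)²·∫cos(3x)² dx = 225·π/2 = 225*π/2.
  (u')² cross terms: 2·(-9)·(-8)·∫sin(3x)·cos(4x) dx = 144·(-6/7) = -864/7;  2·(-9)·(15)·∫sin(3x)·cos(3x) dx = -270·(0) = 0;  2·(-8)·(15)·∫cos(4x)·cos(3x) dx = -240·(0) = 0.
  So ∫_0^π (u')² dx = 81*π/2 + 32*π + 225*π/2 − 864/7 + 0 + 0 = -864/7 + 185*π.
||u||_{H^1}^2 = (-96/7 + 19*π) + (-864/7 + 185*π) = -960/7 + 204*π.


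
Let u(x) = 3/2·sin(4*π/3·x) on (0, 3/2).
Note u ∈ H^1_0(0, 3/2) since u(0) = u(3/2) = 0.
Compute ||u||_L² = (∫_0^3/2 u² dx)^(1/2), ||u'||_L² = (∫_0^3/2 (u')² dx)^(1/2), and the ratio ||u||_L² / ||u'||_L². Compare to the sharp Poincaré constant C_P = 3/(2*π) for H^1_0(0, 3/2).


||u||_L² / ||u'||_L² = 3/(4*π) < C_P = 3/(2*π).

u(x) = 3/2·sin(4*π/3·x), so u'(x) = 2*π*cos(4*π*x/3).
Writing u(x) = A·sin(kπx/L) with A = 3/2 and k = 2, use ∫_0^L sin²(kπx/L) dx = L/2 and ∫_0^L cos²(kπx/L) dx = L/2.
u² = 9/4·sin²(4*π/3·x) and (u')² = 4*π^2·cos²(4*π/3·x), and each of sin², cos² integrates to L/2 = 3/4 over (0, 3/2).
∫_0^3/2 u² dx = 27/16, so ||u||_L² = 3*sqrt(3)/4.
∫_0^3/2 (u')² dx = 3*π^2, so ||u'||_L² = sqrt(3)*π.
Ratio ||u||_L² / ||u'||_L² = 3/(4*π).
Sharp Poincaré constant on H^1_0(0, 3/2) is C_P = L/π = 3/(2*π), achieved by sin(2*π/3·x).
This is the k = 2 harmonic; the ratio L/(kπ) is strictly less than C_P = L/π, consistent with the sharp inequality ||u||_L² ≤ C_P ||u'||_L².


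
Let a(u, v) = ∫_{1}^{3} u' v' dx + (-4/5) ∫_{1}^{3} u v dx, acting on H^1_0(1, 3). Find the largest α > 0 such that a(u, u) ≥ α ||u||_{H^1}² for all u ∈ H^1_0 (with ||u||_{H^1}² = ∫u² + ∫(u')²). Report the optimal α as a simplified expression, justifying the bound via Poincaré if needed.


α = (-16/5 + π^2)/(4 + π^2)

Coercivity of a(·,·) on H^1_0(1, 3) means a(u, u) ≥ α ||u||_{H^1}² for every u ∈ H^1_0.
The interval has length L = 2, and Poincaré/coercivity depend only on L. Here a(u, u) = ∫(u')² + (-4/5)·∫u².
Here c = -4/5 < 0 with |c| < (π/L)² = π^2/4, so coercivity still holds. The condition a(u,u) ≥ α||u||_{H^1}² reads (1−α)∫(u')² ≥ (α−c)∫u². Any admissible α is ≤ 1 (rapidly oscillating u have ∫u²/∫(u')² → 0), and α = 1 would force 0 ≥ (1−c)∫u², impossible since c < 1; so 1−α > 0. By the sharp Poincaré inequality on H^1_0 of an interval of length L, ∫(u')² ≥ (π/L)²∫u² with equality for the first sine mode sin(π(x−x₀)/L) (x₀ the left endpoint), so the inequality holds for all u iff (1−α)(π/L)² ≥ α − c, i.e. α ≤ ((π/L)² + c)/((π/L)² + 1) = (1 + c(L/π)²)/(1 + (L/π)²). (Direct route, valid since c ≤ 0: Poincaré gives c∫u² ≥ c(L/π)²∫(u')², so a(u,u) ≥ (1 + c(L/π)²)∫(u')², while ||u||_{H^1}² ≤ (1 + (L/π)²)∫(u')²; dividing yields the same α.) With (π/L)² = π^2/4 and c = -4/5, the largest admissible constant is α = ((π/L)² + c)/((π/L)² + 1).
Simplifying, α = (-16/5 + π^2)/(4 + π^2).


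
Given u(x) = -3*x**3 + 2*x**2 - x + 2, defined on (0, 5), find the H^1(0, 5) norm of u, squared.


||u||_{H^1}^2 = 2393750/21

The H^1 norm (squared) on an interval (0, L) is
  ||u||_{H^1}^2 = ∫_0^L u(x)^2 dx + ∫_0^L u'(x)^2 dx.
Compute u'(x) = -9*x**2 + 4*x - 1.
Then u(x)^2 = 9*x**6 - 12*x**5 + 10*x**4 - 16*x**3 + 9*x**2 - 4*x + 4 and u'(x)^2 = 81*x**4 - 72*x**3 + 34*x**2 - 8*x + 1.
Integrate each monomial from 0 to 5 using ∫_0^5 c·x^n dx = c·5^(n+1)/(n+1):
  ∫_0^5 u(x)^2 dx = ∫_0^5 (9*x^6 - 12*x^5 + 10*x^4 - 16*x^3 + 9*x^2 - 4*x + 4) dx. Term by term:
    ∫_0^5 9*x^6 dx = 703125/7;  ∫_0^5 -12*x^5 dx = -31250;  ∫_0^5 10*x^4 dx = 6250;
    ∫_0^5 -16*x^3 dx = -2500;  ∫_0^5 9*x^2 dx = 375;  ∫_0^5 -4*x dx = -50;
    ∫_0^5 4 dx = 20.
  Sum: 703125/7 − 31250 + 6250 − 2500 + 375 − 50 + 20 = 513040/7.
  ∫_0^5 u'(x)^2 dx = ∫_0^5 (81*x^4 - 72*x^3 + 34*x^2 - 8*x + 1) dx. Term by term:
    ∫_0^5 81*x^4 dx = 50625;  ∫_0^5 -72*x^3 dx = -11250;  ∫_0^5 34*x^2 dx = 4250/3;
    ∫_0^5 -8*x dx = -100;  ∫_0^5 1 dx = 5.
  Sum: 50625 − 11250 + 4250/3 − 100 + 5 = 122090/3.
Adding: ||u||_{H^1}^2 = 513040/7 + 122090/3 = 2393750/21.


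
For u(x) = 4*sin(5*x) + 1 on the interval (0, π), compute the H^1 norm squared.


||u||_{H^1(0,π)}^2 = 16/5 + 209*π

u'(x) = 20*cos(5*x).
Expand u² and (u')² and integrate term by term on (0, π), using: for integers n ≥ 1, ∫_0^π sin²(nx) dx = ∫_0^π cos²(nx) dx = π/2; for n ≠ n', ∫_0^π sin(nx)sin(n'x) dx = ∫_0^π cos(nx)cos(n'x) dx = 0; and by product-to-sum, ∫_0^π sin(nx)cos(n'x) dx = ½∫_0^π [sin((n+n')x) + sin((n−n')x)] dx, which is 0 when n+n' is even and 2n/(n²−n'²) when n+n' is odd (it need not vanish on (0, π)). For the constant mode: ∫_0^π 1 dx = π, ∫_0^π cos(nx) dx = 0, ∫_0^π sin(nx) dx = (1−(−1)^n)/n.
  u² squared terms: (1)²·∫1 dx = 1·π = π;  (4)²·∫sin(5x)² dx = 16·π/2 = 8*π.
  u² cross terms: 2·(1)·(4)·∫1·sin(5x) dx = 8·(2/5) = 16/5.
  So ∫_0^π u² dx = π + 8*π + 16/5 = 16/5 + 9*π.
  (u')² squared terms: (20)²·∫cos(5x)² dx = 400·π/2 = 200*π.
  So ∫_0^π (u')² dx = 200*π.
||u||_{H^1}^2 = (16/5 + 9*π) + (200*π) = 16/5 + 209*π.


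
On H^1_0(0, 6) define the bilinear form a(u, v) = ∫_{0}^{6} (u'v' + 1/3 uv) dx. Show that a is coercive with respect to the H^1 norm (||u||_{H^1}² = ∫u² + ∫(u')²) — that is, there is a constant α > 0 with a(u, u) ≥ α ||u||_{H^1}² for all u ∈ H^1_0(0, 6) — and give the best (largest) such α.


α = (π^2 + 12)/(π^2 + 36)

Coercivity of a(·,·) on H^1_0(0, 6) means a(u, u) ≥ α ||u||_{H^1}² for every u ∈ H^1_0.
The interval has length L = 6, and Poincaré/coercivity depend only on L. Here a(u, u) = ∫(u')² + (1/3)·∫u².
Here 0 < c = 1/3 < 1. The condition a(u,u) ≥ α||u||_{H^1}² reads (1−α)∫(u')² ≥ (α−c)∫u². Any admissible α is ≤ 1 (rapidly oscillating u have ∫u²/∫(u')² → 0), and α = 1 would force 0 ≥ (1−c)∫u², impossible since c < 1; so 1−α > 0. By the sharp Poincaré inequality on H^1_0 of an interval of length L, ∫(u')² ≥ (π/L)²∫u² with equality for the first sine mode sin(π(x−x₀)/L) (x₀ the left endpoint), so the inequality holds for all u iff (1−α)(π/L)² ≥ α − c, i.e. α ≤ ((π/L)² + c)/((π/L)² + 1) = (1 + c(L/π)²)/(1 + (L/π)²). With (π/L)² = π^2/36 and c = 1/3, the largest admissible constant is α = ((π/L)² + c)/((π/L)² + 1).
Simplifying, α = (π^2 + 12)/(π^2 + 36).


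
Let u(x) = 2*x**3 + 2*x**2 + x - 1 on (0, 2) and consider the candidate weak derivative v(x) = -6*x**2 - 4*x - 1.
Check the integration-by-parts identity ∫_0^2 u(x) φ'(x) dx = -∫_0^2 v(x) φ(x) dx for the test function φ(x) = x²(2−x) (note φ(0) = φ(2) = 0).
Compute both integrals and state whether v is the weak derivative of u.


LHS = -308/15, RHS = 308/15. No, v is not the weak derivative of u.

u(x) = 2*x**3 + 2*x**2 + x - 1, classical derivative u'(x) = 6*x**2 + 4*x + 1.
φ(x) = x²(2−x), so φ'(x) = x*(4 - 3*x).
Note φ(0) = φ(2) = 0, so the boundary term u·φ vanishes.
LHS = ∫_0^2 u(x) φ'(x) dx = ∫_0^2 (-6*x^5 + 2*x^4 + 5*x^3 + 7*x^2 - 4*x) dx. Term by term:
  ∫_0^2 -6*x^5 dx = -64;  ∫_0^2 2*x^4 dx = 64/5;  ∫_0^2 5*x^3 dx = 20;
  ∫_0^2 7*x^2 dx = 56/3;  ∫_0^2 -4*x dx = -8.
Sum: -64 + 64/5 + 20 + 56/3 − 8 = -308/15.
So LHS = -308/15.
∫_0^2 v(x) φ(x) dx = ∫_0^2 (6*x^5 - 8*x^4 - 7*x^3 - 2*x^2) dx. Term by term:
  ∫_0^2 6*x^5 dx = 64;  ∫_0^2 -8*x^4 dx = -256/5;  ∫_0^2 -7*x^3 dx = -28;
  ∫_0^2 -2*x^2 dx = -16/3.
Sum: 64 − 256/5 − 28 − 16/3 = -308/15.
So RHS = -∫_0^2 v(x) φ(x) dx = 308/15.
LHS − RHS = -616/15 ≠ 0, so the identity fails.
(For a valid weak derivative the identity must hold for EVERY test function, in particular this one. The failure shows v is NOT the weak derivative of u.)
Correct weak derivative would be u'(x) = 6*x**2 + 4*x + 1.


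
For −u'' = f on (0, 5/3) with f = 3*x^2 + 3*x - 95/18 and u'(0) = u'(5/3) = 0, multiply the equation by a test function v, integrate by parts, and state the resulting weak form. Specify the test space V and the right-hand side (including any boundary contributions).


V = H^1(0, 5/3) (no boundary constraint on v; u is determined up to an additive constant); weak form: ∫_0^5/3 u'v' dx = ∫_0^5/3 (3*x^2 + 3*x - 95/18) v dx for all v ∈ V.

Multiply both sides by a test function v and integrate from 0 to 5/3:
  ∫_0^5/3 −u''(x) v(x) dx = ∫_0^5/3 f(x) v(x) dx.
Integrate the LHS by parts once:
  ∫_0^5/3 −u'' v dx = −[u'(x) v(x)]_0^5/3 + ∫_0^5/3 u'(x) v'(x) dx.
Thus ∫_0^5/3 u'(x) v'(x) dx = ∫_0^5/3 f(x) v(x) dx + [u'(x) v(x)]_0^5/3.
Choose V so that boundary terms are either known or forced to vanish.
u has homogeneous Neumann: u'(0) = u'(5/3) = 0. So [u' v]_0^5/3 = 0·v(5/3) − 0·v(0) = 0 for any v; take V = H^1(0, 5/3).
Weak formulation: find u (satisfying any essential BC) such that ∫_0^5/3 u'(x) v'(x) dx = ∫_0^5/3 f v dx for all v ∈ V (homogeneous Neumann, so boundary terms vanish).
Substituting f(x) = 3*x^2 + 3*x - 95/18, the right-hand side is ∫_0^5/3 (3*x^2 + 3*x - 95/18) v dx.
Compatibility check (pure Neumann): taking v ≡ 1 ∈ V gives 0 = ∫_0^5/3 f dx + (0) − (0), i.e. ∫_0^5/3 f dx must equal u'(0) − u'(5/3) = 0. Indeed ∫_0^5/3 (3*x^2 + 3*x - 95/18) dx = 0, so the data are compatible. The solution is then unique only up to an additive constant (fix it e.g. by requiring ∫_0^5/3 u dx = 0).


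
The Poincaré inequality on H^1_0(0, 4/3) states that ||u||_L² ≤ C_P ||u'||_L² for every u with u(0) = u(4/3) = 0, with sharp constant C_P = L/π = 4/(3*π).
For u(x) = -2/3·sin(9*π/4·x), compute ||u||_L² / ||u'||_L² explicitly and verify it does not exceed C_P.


||u||_L² / ||u'||_L² = 4/(9*π) < C_P = 4/(3*π).

u(x) = -2/3·sin(9*π/4·x), so u'(x) = -3*π*cos(9*π*x/4)/2.
Writing u(x) = A·sin(kπx/L) with A = -2/3 and k = 3, use ∫_0^L sin²(kπx/L) dx = L/2 and ∫_0^L cos²(kπx/L) dx = L/2.
u² = 4/9·sin²(9*π/4·x) and (u')² = 9*π^2/4·cos²(9*π/4·x), and each of sin², cos² integrates to L/2 = 2/3 over (0, 4/3).
∫_0^4/3 u² dx = 8/27, so ||u||_L² = 2*sqrt(6)/9.
∫_0^4/3 (u')² dx = 3*π^2/2, so ||u'||_L² = sqrt(6)*π/2.
Ratio ||u||_L² / ||u'||_L² = 4/(9*π).
Sharp Poincaré constant on H^1_0(0, 4/3) is C_P = L/π = 4/(3*π), achieved by sin(3*π/4·x).
This is the k = 3 harmonic; the ratio L/(kπ) is strictly less than C_P = L/π, consistent with the sharp inequality ||u||_L² ≤ C_P ||u'||_L².


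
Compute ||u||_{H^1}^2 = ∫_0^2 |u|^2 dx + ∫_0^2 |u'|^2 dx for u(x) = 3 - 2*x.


||u||_{H^1}^2 = 38/3

The H^1 norm (squared) on an interval (0, L) is
  ||u||_{H^1}^2 = ∫_0^L u(x)^2 dx + ∫_0^L u'(x)^2 dx.
Compute u'(x) = -2.
Then u(x)^2 = 4*x**2 - 12*x + 9 and u'(x)^2 = 4.
Integrate each monomial from 0 to 2 using ∫_0^2 c·x^n dx = c·2^(n+1)/(n+1):
  ∫_0^2 u(x)^2 dx = ∫_0^2 (4*x^2 - 12*x + 9) dx. Term by term:
    ∫_0^2 4*x^2 dx = 32/3;  ∫_0^2 -12*x dx = -24;  ∫_0^2 9 dx = 18.
  Sum: 32/3 − 24 + 18 = 14/3.
  ∫_0^2 u'(x)^2 dx = ∫_0^2 (4) dx. Term by term:
    ∫_0^2 4 dx = 8.
Adding: ||u||_{H^1}^2 = 14/3 + 8 = 38/3.


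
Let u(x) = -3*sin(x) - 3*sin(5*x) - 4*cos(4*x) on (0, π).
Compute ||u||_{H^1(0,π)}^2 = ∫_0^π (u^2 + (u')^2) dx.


||u||_{H^1(0,π)}^2 = 5984/15 + 262*π

u'(x) = 16*sin(4*x) - 3*cos(x) - 15*cos(5*x).
Expand u² and (u')² and integrate term by term on (0, π), using: for integers n ≥ 1, ∫_0^π sin²(nx) dx = ∫_0^π cos²(nx) dx = π/2; for n ≠ n', ∫_0^π sin(nx)sin(n'x) dx = ∫_0^π cos(nx)cos(n'x) dx = 0; and by product-to-sum, ∫_0^π sin(nx)cos(n'x) dx = ½∫_0^π [sin((n+n')x) + sin((n−n')x)] dx, which is 0 when n+n' is even and 2n/(n²−n'²) when n+n' is odd (it need not vanish on (0, π)).
  u² squared terms: (-4)²·∫cos(4x)² dx = 16·π/2 = 8*π;  (-3)²·∫sin(x)² dx = 9·π/2 = 9*π/2;  (-3)²·∫sin(5x)² dx = 9·π/2 = 9*π/2.
  u² cross terms: 2·(-4)·(-3)·∫cos(4x)·sin(x) dx = 24·(-2/15) = -16/5;  2·(-4)·(-3)·∫cos(4x)·sin(5x) dx = 24·(10/9) = 80/3;  2·(-3)·(-3)·∫sin(x)·sin(5x) dx = 18·(0) = 0.
  So ∫_0^π u² dx = 8*π + 9*π/2 + 9*π/2 − 16/5 + 80/3 + 0 = 352/15 + 17*π.
  (u')² squared terms: (-15)²·∫cos(5x)² dx = 225·π/2 = 225*π/2;  (-3)²·∫cos(x)² dx = 9·π/2 = 9*π/2;  (16)²·∫sin(4x)² dx = 256·π/2 = 128*π.
  (u')² cross terms: 2·(-15)·(-3)·∫cos(5x)·cos(x) dx = 90·(0) = 0;  2·(-15)·(16)·∫cos(5x)·sin(4x) dx = -480·(-8/9) = 1280/3;  2·(-3)·(16)·∫cos(x)·sin(4x) dx = -96·(8/15) = -256/5.
  So ∫_0^π (u')² dx = 225*π/2 + 9*π/2 + 128*π + 0 + 1280/3 − 256/5 = 5632/15 + 245*π.
||u||_{H^1}^2 = (352/15 + 17*π) + (5632/15 + 245*π) = 5984/15 + 262*π.


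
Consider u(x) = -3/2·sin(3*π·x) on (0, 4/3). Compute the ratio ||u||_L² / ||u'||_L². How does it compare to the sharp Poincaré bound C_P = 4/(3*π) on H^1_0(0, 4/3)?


||u||_L² / ||u'||_L² = 1/(3*π) < C_P = 4/(3*π).

u(x) = -3/2·sin(3*π·x), so u'(x) = -9*π*cos(3*π*x)/2.
Writing u(x) = A·sin(kπx/L) with A = -3/2 and k = 4, use ∫_0^L sin²(kπx/L) dx = L/2 and ∫_0^L cos²(kπx/L) dx = L/2.
u² = 9/4·sin²(3*π·x) and (u')² = 81*π^2/4·cos²(3*π·x), and each of sin², cos² integrates to L/2 = 2/3 over (0, 4/3).
∫_0^4/3 u² dx = 3/2, so ||u||_L² = sqrt(6)/2.
∫_0^4/3 (u')² dx = 27*π^2/2, so ||u'||_L² = 3*sqrt(6)*π/2.
Ratio ||u||_L² / ||u'||_L² = 1/(3*π).
Sharp Poincaré constant on H^1_0(0, 4/3) is C_P = L/π = 4/(3*π), achieved by sin(3*π/4·x).
This is the k = 4 harmonic; the ratio L/(kπ) is strictly less than C_P = L/π, consistent with the sharp inequality ||u||_L² ≤ C_P ||u'||_L².


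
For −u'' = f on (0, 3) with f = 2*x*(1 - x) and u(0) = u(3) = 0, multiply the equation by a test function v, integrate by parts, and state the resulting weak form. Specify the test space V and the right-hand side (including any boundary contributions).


V = H^1_0(0, 3) (so v(0) = v(3) = 0); weak form: ∫_0^3 u'v' dx = ∫_0^3 (2*x*(1 - x)) v dx for all v ∈ V.

Multiply both sides by a test function v and integrate from 0 to 3:
  ∫_0^3 −u''(x) v(x) dx = ∫_0^3 f(x) v(x) dx.
Integrate the LHS by parts once:
  ∫_0^3 −u'' v dx = −[u'(x) v(x)]_0^3 + ∫_0^3 u'(x) v'(x) dx.
Thus ∫_0^3 u'(x) v'(x) dx = ∫_0^3 f(x) v(x) dx + [u'(x) v(x)]_0^3.
Choose V so that boundary terms are either known or forced to vanish.
u is Dirichlet: u(0) = u(3) = 0. Let V = H^1_0(0, 3); then v(0) = v(3) = 0, and [u' v]_0^3 = 0.
Weak formulation: find u (satisfying any essential BC) such that ∫_0^3 u'(x) v'(x) dx = ∫_0^3 f v dx for all v ∈ V.
Substituting f(x) = 2*x*(1 - x), the right-hand side is ∫_0^3 (2*x*(1 - x)) v dx.


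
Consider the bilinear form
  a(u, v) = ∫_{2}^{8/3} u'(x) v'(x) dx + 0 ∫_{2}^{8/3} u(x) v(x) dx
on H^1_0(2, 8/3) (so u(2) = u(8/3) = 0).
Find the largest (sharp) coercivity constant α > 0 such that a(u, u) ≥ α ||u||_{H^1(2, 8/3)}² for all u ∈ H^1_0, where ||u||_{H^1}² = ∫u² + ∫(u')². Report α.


α = 9*π^2/(4 + 9*π^2)

Coercivity of a(·,·) on H^1_0(2, 8/3) means a(u, u) ≥ α ||u||_{H^1}² for every u ∈ H^1_0.
The interval has length L = 2/3, and Poincaré/coercivity depend only on L. Here a(u, u) = ∫(u')² + (0)·∫u².
Here c = 0, so a(u,u) = ∫(u')² alone. The condition a(u,u) ≥ α||u||_{H^1}² reads (1−α)∫(u')² ≥ (α−c)∫u². Any admissible α is ≤ 1 (rapidly oscillating u have ∫u²/∫(u')² → 0), and α = 1 would force 0 ≥ (1−c)∫u², impossible since c < 1; so 1−α > 0. By the sharp Poincaré inequality on H^1_0 of an interval of length L, ∫(u')² ≥ (π/L)²∫u² with equality for the first sine mode sin(π(x−x₀)/L) (x₀ the left endpoint), so the inequality holds for all u iff (1−α)(π/L)² ≥ α − c, i.e. α ≤ ((π/L)² + c)/((π/L)² + 1) = (1 + c(L/π)²)/(1 + (L/π)²). (Direct route, valid since c ≤ 0: Poincaré gives c∫u² ≥ c(L/π)²∫(u')², so a(u,u) ≥ (1 + c(L/π)²)∫(u')², while ||u||_{H^1}² ≤ (1 + (L/π)²)∫(u')²; dividing yields the same α.) With (π/L)² = 9*π^2/4 and c = 0, the largest admissible constant is α = ((π/L)² + c)/((π/L)² + 1).
Simplifying, α = 9*π^2/(4 + 9*π^2).


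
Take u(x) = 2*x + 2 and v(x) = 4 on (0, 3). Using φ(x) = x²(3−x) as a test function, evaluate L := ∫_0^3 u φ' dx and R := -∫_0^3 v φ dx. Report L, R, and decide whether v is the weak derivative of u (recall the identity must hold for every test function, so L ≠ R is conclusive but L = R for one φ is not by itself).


LHS = -27/2, RHS = -27. No, v is not the weak derivative of u.

u(x) = 2*x + 2, classical derivative u'(x) = 2.
φ(x) = x²(3−x), so φ'(x) = 3*x*(2 - x).
Note φ(0) = φ(3) = 0, so the boundary term u·φ vanishes.
LHS = ∫_0^3 u(x) φ'(x) dx = ∫_0^3 (-6*x^3 + 6*x^2 + 12*x) dx. Term by term:
  ∫_0^3 -6*x^3 dx = -243/2;  ∫_0^3 6*x^2 dx = 54;  ∫_0^3 12*x dx = 54.
Sum: -243/2 + 54 + 54 = -27/2.
So LHS = -27/2.
∫_0^3 v(x) φ(x) dx = ∫_0^3 (-4*x^3 + 12*x^2) dx. Term by term:
  ∫_0^3 -4*x^3 dx = -81;  ∫_0^3 12*x^2 dx = 108.
Sum: -81 + 108 = 27.
So RHS = -∫_0^3 v(x) φ(x) dx = -27.
LHS − RHS = 27/2 ≠ 0, so the identity fails.
(For a valid weak derivative the identity must hold for EVERY test function, in particular this one. The failure shows v is NOT the weak derivative of u.)
Correct weak derivative would be u'(x) = 2.


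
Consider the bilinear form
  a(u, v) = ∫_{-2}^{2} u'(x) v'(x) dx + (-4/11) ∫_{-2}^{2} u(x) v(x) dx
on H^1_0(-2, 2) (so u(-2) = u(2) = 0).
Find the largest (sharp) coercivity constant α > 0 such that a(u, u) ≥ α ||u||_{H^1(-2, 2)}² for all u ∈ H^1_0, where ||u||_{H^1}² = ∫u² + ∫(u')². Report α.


α = (-64/11 + π^2)/(π^2 + 16)

Coercivity of a(·,·) on H^1_0(-2, 2) means a(u, u) ≥ α ||u||_{H^1}² for every u ∈ H^1_0.
The interval has length L = 4, and Poincaré/coercivity depend only on L. Here a(u, u) = ∫(u')² + (-4/11)·∫u².
Here c = -4/11 < 0 with |c| < (π/L)² = π^2/16, so coercivity still holds. The condition a(u,u) ≥ α||u||_{H^1}² reads (1−α)∫(u')² ≥ (α−c)∫u². Any admissible α is ≤ 1 (rapidly oscillating u have ∫u²/∫(u')² → 0), and α = 1 would force 0 ≥ (1−c)∫u², impossible since c < 1; so 1−α > 0. By the sharp Poincaré inequality on H^1_0 of an interval of length L, ∫(u')² ≥ (π/L)²∫u² with equality for the first sine mode sin(π(x−x₀)/L) (x₀ the left endpoint), so the inequality holds for all u iff (1−α)(π/L)² ≥ α − c, i.e. α ≤ ((π/L)² + c)/((π/L)² + 1) = (1 + c(L/π)²)/(1 + (L/π)²). (Direct route, valid since c ≤ 0: Poincaré gives c∫u² ≥ c(L/π)²∫(u')², so a(u,u) ≥ (1 + c(L/π)²)∫(u')², while ||u||_{H^1}² ≤ (1 + (L/π)²)∫(u')²; dividing yields the same α.) With (π/L)² = π^2/16 and c = -4/11, the largest admissible constant is α = ((π/L)² + c)/((π/L)² + 1).
Simplifying, α = (-64/11 + π^2)/(π^2 + 16).


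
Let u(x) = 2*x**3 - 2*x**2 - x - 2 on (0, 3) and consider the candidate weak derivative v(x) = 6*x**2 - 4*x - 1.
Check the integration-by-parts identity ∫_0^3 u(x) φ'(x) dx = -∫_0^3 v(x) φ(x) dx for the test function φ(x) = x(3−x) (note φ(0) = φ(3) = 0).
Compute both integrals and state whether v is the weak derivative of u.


LHS = -207/5, RHS = -207/5. Yes, v = u' weakly.

u(x) = 2*x**3 - 2*x**2 - x - 2, classical derivative u'(x) = 6*x**2 - 4*x - 1.
φ(x) = x(3−x), so φ'(x) = 3 - 2*x.
Note φ(0) = φ(3) = 0, so the boundary term u·φ vanishes.
LHS = ∫_0^3 u(x) φ'(x) dx = ∫_0^3 (-4*x^4 + 10*x^3 - 4*x^2 + x - 6) dx. Term by term:
  ∫_0^3 -4*x^4 dx = -972/5;  ∫_0^3 10*x^3 dx = 405/2;  ∫_0^3 -4*x^2 dx = -36;
  ∫_0^3 x dx = 9/2;  ∫_0^3 -6 dx = -18.
Sum: -972/5 + 405/2 − 36 + 9/2 − 18 = -207/5.
So LHS = -207/5.
∫_0^3 v(x) φ(x) dx = ∫_0^3 (-6*x^4 + 22*x^3 - 11*x^2 - 3*x) dx. Term by term:
  ∫_0^3 -6*x^4 dx = -1458/5;  ∫_0^3 22*x^3 dx = 891/2;  ∫_0^3 -11*x^2 dx = -99;
  ∫_0^3 -3*x dx = -27/2.
Sum: -1458/5 + 891/2 − 99 − 27/2 = 207/5.
So RHS = -∫_0^3 v(x) φ(x) dx = -207/5.
LHS = RHS, so the identity holds for this test φ.
Moreover u is smooth here and v(x) = u'(x) = 6*x**2 - 4*x - 1 pointwise, so the identity holds for every test function. Hence v is the weak derivative of u.
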